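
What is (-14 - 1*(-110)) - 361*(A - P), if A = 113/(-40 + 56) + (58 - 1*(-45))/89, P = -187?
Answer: -100218769/1424 ≈ -70378.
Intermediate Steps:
A = 11705/1424 (A = 113/16 + (58 + 45)*(1/89) = 113*(1/16) + 103*(1/89) = 113/16 + 103/89 = 11705/1424 ≈ 8.2198)
(-14 - 1*(-110)) - 361*(A - P) = (-14 - 1*(-110)) - 361*(11705/1424 - 1*(-187)) = (-14 + 110) - 361*(11705/1424 + 187) = 96 - 361*277993/1424 = 96 - 100355473/1424 = -100218769/1424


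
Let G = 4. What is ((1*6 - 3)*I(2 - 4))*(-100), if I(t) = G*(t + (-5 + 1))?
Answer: 7200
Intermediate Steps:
I(t) = -16 + 4*t (I(t) = 4*(t + (-5 + 1)) = 4*(t - 4) = 4*(-4 + t) = -16 + 4*t)
((1*6 - 3)*I(2 - 4))*(-100) = ((1*6 - 3)*(-16 + 4*(2 - 4)))*(-100) = ((6 - 3)*(-16 + 4*(-2)))*(-100) = (3*(-16 - 8))*(-100) = (3*(-24))*(-100) = -72*(-100) = 7200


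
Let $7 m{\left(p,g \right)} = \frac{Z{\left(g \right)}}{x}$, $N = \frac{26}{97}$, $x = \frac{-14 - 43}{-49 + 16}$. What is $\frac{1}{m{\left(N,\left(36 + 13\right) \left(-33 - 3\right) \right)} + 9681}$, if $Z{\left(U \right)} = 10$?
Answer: $\frac{133}{1287683} \approx 0.00010329$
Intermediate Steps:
$x = \frac{19}{11}$ ($x = - \frac{57}{-33} = \left(-57\right) \left(- \frac{1}{33}\right) = \frac{19}{11} \approx 1.7273$)
$N = \frac{26}{97}$ ($N = 26 \cdot \frac{1}{97} = \frac{26}{97} \approx 0.26804$)
$m{\left(p,g \right)} = \frac{110}{133}$ ($m{\left(p,g \right)} = \frac{10 \frac{1}{\frac{19}{11}}}{7} = \frac{10 \cdot \frac{11}{19}}{7} = \frac{1}{7} \cdot \frac{110}{19} = \frac{110}{133}$)
$\frac{1}{m{\left(N,\left(36 + 13\right) \left(-33 - 3\right) \right)} + 9681} = \frac{1}{\frac{110}{133} + 9681} = \frac{1}{\frac{1287683}{133}} = \frac{133}{1287683}$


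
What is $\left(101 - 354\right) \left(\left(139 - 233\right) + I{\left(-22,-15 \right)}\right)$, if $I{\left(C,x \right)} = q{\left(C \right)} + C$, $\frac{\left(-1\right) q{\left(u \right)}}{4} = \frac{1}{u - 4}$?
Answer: $\frac{381018}{13} \approx 29309.0$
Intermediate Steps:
$q{\left(u \right)} = - \frac{4}{-4 + u}$ ($q{\left(u \right)} = - \frac{4}{u - 4} = - \frac{4}{-4 + u}$)
$I{\left(C,x \right)} = C - \frac{4}{-4 + C}$ ($I{\left(C,x \right)} = - \frac{4}{-4 + C} + C = C - \frac{4}{-4 + C}$)
$\left(101 - 354\right) \left(\left(139 - 233\right) + I{\left(-22,-15 \right)}\right) = \left(101 - 354\right) \left(\left(139 - 233\right) + \frac{-4 - 22 \left(-4 - 22\right)}{-4 - 22}\right) = - 253 \left(\left(139 - 233\right) + \frac{-4 - -572}{-26}\right) = - 253 \left(-94 - \frac{-4 + 572}{26}\right) = - 253 \left(-94 - \frac{284}{13}\right) = \left(-253\right) \left(- \frac{1506}{13}\right) = \frac{381018}{13}$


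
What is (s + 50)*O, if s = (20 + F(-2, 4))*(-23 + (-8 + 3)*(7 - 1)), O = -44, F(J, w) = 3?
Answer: 51436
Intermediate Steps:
s = -1219 (s = (20 + 3)*(-23 + (-8 + 3)*(7 - 1)) = 23*(-23 - 5*6) = 23*(-23 - 30) = 23*(-53) = -1219)
(s + 50)*O = (-1219 + 50)*(-44) = -1169*(-44) = 51436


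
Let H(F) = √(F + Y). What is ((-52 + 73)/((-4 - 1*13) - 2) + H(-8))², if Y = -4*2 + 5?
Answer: (21 - 19*I*√11)²/361 ≈ -9.7784 - 7.3315*I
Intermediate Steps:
Y = -3 (Y = -8 + 5 = -3)
H(F) = √(-3 + F) (H(F) = √(F - 3) = √(-3 + F))
((-52 + 73)/((-4 - 1*13) - 2) + H(-8))² = ((-52 + 73)/((-4 - 1*13) - 2) + √(-3 - 8))² = (21/((-4 - 13) - 2) + √(-11))² = (21/(-17 - 2) + I*√11)² = (21/(-19) + I*√11)² = (21*(-1/19) + I*√11)² = (-21/19 + I*√11)²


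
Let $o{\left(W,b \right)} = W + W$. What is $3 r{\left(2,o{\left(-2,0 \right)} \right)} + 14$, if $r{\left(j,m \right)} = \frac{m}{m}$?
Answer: $17$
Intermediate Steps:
$o{\left(W,b \right)} = 2 W$
$r{\left(j,m \right)} = 1$
$3 r{\left(2,o{\left(-2,0 \right)} \right)} + 14 = 3 \cdot 1 + 14 = 3 + 14 = 17$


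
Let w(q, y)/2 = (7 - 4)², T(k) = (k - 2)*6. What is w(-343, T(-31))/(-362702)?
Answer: -9/181351 ≈ -4.9628e-5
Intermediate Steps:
T(k) = -12 + 6*k (T(k) = (-2 + k)*6 = -12 + 6*k)
w(q, y) = 18 (w(q, y) = 2*(7 - 4)² = 2*3² = 2*9 = 18)
w(-343, T(-31))/(-362702) = 18/(-362702) = 18*(-1/362702) = -9/181351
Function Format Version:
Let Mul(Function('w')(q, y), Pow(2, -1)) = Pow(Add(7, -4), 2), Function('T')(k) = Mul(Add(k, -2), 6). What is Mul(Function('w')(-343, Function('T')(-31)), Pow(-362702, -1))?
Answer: Rational(-9, 181351) ≈ -4.9628e-5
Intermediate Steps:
Function('T')(k) = Add(-12, Mul(6, k)) (Function('T')(k) = Mul(Add(-2, k), 6) = Add(-12, Mul(6, k)))
Function('w')(q, y) = 18 (Function('w')(q, y) = Mul(2, Pow(Add(7, -4), 2)) = Mul(2, Pow(3, 2)) = Mul(2, 9) = 18)
Mul(Function('w')(-343, Function('T')(-31)), Pow(-362702, -1)) = Mul(18, Pow(-362702, -1)) = Mul(18, Rational(-1, 362702)) = Rational(-9, 181351)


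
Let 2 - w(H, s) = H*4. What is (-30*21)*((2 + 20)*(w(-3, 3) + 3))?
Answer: -235620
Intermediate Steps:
w(H, s) = 2 - 4*H (w(H, s) = 2 - H*4 = 2 - 4*H)
(-30*21)*((2 + 20)*(w(-3, 3) + 3)) = (-30*21)*((2 + 20)*((2 - 4*(-3)) + 3)) = -13860*((2 + 12) + 3) = -13860*(14 + 3) = -13860*17 = -630*374 = -235620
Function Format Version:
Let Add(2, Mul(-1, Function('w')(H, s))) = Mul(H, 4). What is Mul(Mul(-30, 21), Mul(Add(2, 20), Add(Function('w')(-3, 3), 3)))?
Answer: -235620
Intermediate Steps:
Function('w')(H, s) = Add(2, Mul(-4, H)) (Function('w')(H, s) = Add(2, Mul(-1, Mul(H, 4))) = Add(2, Mul(-1, Mul(4, H))) = Add(2, Mul(-4, H)))
Mul(Mul(-30, 21), Mul(Add(2, 20), Add(Function('w')(-3, 3), 3))) = Mul(Mul(-30, 21), Mul(Add(2, 20), Add(Add(2, Mul(-4, -3)), 3))) = Mul(-630, Mul(22, Add(Add(2, 12), 3))) = Mul(-630, Mul(22, Add(14, 3))) = Mul(-630, Mul(22, 17)) = Mul(-630, 374) = -235620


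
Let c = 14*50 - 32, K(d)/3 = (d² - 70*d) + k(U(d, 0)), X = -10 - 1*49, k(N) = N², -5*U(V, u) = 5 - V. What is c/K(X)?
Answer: 16700/583113 ≈ 0.028639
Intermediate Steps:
U(V, u) = -1 + V/5 (U(V, u) = -(5 - V)/5 = -1 + V/5)
X = -59 (X = -10 - 49 = -59)
K(d) = -210*d + 3*d² + 3*(-1 + d/5)² (K(d) = 3*((d² - 70*d) + (-1 + d/5)²) = 3*(d² + (-1 + d/5)² - 70*d) = -210*d + 3*d² + 3*(-1 + d/5)²)
c = 668 (c = 700 - 32 = 668)
c/K(X) = 668/(3 - 1056/5*(-59) + (78/25)*(-59)²) = 668/(3 + 62304/5 + (78/25)*3481) = 668/(3 + 62304/5 + 271518/25) = 668/(583113/25) = 668*(25/583113) = 16700/583113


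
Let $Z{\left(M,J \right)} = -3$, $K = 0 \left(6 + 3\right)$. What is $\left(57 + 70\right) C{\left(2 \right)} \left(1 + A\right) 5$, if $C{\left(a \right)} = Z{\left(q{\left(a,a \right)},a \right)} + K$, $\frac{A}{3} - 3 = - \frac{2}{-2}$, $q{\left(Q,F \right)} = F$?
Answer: $-24765$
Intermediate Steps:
$A = 12$ ($A = 9 + 3 \left(- \frac{2}{-2}\right) = 9 + 3 \left(\left(-2\right) \left(- \frac{1}{2}\right)\right) = 9 + 3 \cdot 1 = 9 + 3 = 12$)
$K = 0$ ($K = 0 \cdot 9 = 0$)
$C{\left(a \right)} = -3$ ($C{\left(a \right)} = -3 + 0 = -3$)
$\left(57 + 70\right) C{\left(2 \right)} \left(1 + A\right) 5 = \left(57 + 70\right) \left(-3\right) \left(1 + 12\right) 5 = 127 \left(-3\right) 13 \cdot 5 = \left(-381\right) 65 = -24765$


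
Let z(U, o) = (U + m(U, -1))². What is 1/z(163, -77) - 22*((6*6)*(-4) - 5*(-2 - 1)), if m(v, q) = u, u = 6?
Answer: 81056119/28561 ≈ 2838.0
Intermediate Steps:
m(v, q) = 6
z(U, o) = (6 + U)² (z(U, o) = (U + 6)² = (6 + U)²)
1/z(163, -77) - 22*((6*6)*(-4) - 5*(-2 - 1)) = 1/((6 + 163)²) - 22*((6*6)*(-4) - 5*(-2 - 1)) = 1/(169²) - 22*(36*(-4) - 5*(-3)) = 1/28561 - 22*(-144 + 15) = 1/28561 - 22*(-129) = 1/28561 - 1*(-2838) = 1/28561 + 2838 = 81056119/28561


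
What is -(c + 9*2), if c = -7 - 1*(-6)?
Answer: -17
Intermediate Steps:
c = -1 (c = -7 + 6 = -1)
-(c + 9*2) = -(-1 + 9*2) = -(-1 + 18) = -1*17 = -17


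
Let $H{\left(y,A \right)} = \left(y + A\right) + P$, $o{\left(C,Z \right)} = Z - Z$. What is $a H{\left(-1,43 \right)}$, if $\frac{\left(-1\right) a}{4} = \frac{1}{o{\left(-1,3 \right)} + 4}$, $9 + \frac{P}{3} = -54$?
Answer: $147$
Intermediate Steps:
$P = -189$ ($P = -27 + 3 \left(-54\right) = -27 - 162 = -189$)
$o{\left(C,Z \right)} = 0$
$H{\left(y,A \right)} = -189 + A + y$ ($H{\left(y,A \right)} = \left(y + A\right) - 189 = \left(A + y\right) - 189 = -189 + A + y$)
$a = -1$ ($a = - \frac{4}{0 + 4} = - \frac{4}{4} = \left(-4\right) \frac{1}{4} = -1$)
$a H{\left(-1,43 \right)} = - (-189 + 43 - 1) = \left(-1\right) \left(-147\right) = 147$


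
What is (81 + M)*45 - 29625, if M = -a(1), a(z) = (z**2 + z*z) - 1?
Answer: -26025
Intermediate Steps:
a(z) = -1 + 2*z**2 (a(z) = (z**2 + z**2) - 1 = 2*z**2 - 1 = -1 + 2*z**2)
M = -1 (M = -(-1 + 2*1**2) = -(-1 + 2*1) = -(-1 + 2) = -1*1 = -1)
(81 + M)*45 - 29625 = (81 - 1)*45 - 29625 = 80*45 - 29625 = 3600 - 29625 = -26025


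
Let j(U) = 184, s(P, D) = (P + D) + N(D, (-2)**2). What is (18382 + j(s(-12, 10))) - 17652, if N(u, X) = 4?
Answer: 914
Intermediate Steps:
s(P, D) = 4 + D + P (s(P, D) = (P + D) + 4 = (D + P) + 4 = 4 + D + P)
(18382 + j(s(-12, 10))) - 17652 = (18382 + 184) - 17652 = 18566 - 17652 = 914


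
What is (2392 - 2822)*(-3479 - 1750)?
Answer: 2248470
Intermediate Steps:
(2392 - 2822)*(-3479 - 1750) = -430*(-5229) = 2248470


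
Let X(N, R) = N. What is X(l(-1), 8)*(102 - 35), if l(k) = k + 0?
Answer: -67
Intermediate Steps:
l(k) = k
X(l(-1), 8)*(102 - 35) = -(102 - 35) = -1*67 = -67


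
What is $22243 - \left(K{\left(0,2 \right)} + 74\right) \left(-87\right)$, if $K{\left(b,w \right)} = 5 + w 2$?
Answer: $29464$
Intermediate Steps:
$K{\left(b,w \right)} = 5 + 2 w$
$22243 - \left(K{\left(0,2 \right)} + 74\right) \left(-87\right) = 22243 - \left(\left(5 + 2 \cdot 2\right) + 74\right) \left(-87\right) = 22243 - \left(\left(5 + 4\right) + 74\right) \left(-87\right) = 22243 - \left(9 + 74\right) \left(-87\right) = 22243 - 83 \left(-87\right) = 22243 - -7221 = 22243 + 7221 = 29464$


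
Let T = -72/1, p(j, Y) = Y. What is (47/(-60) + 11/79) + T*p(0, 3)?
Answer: -1026893/4740 ≈ -216.64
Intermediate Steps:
T = -72 (T = -72*1 = -72)
(47/(-60) + 11/79) + T*p(0, 3) = (47/(-60) + 11/79) - 72*3 = (47*(-1/60) + 11*(1/79)) - 216 = (-47/60 + 11/79) - 216 = -3053/4740 - 216 = -1026893/4740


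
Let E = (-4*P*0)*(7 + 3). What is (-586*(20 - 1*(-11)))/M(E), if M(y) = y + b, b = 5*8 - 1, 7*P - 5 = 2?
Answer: -18166/39 ≈ -465.79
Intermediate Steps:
P = 1 (P = 5/7 + (⅐)*2 = 5/7 + 2/7 = 1)
b = 39 (b = 40 - 1 = 39)
E = 0 (E = (-4*1*0)*(7 + 3) = -4*0*10 = 0*10 = 0)
M(y) = 39 + y (M(y) = y + 39 = 39 + y)
(-586*(20 - 1*(-11)))/M(E) = (-586*(20 - 1*(-11)))/(39 + 0) = -586*(20 + 11)/39 = -586*31*(1/39) = -18166*1/39 = -18166/39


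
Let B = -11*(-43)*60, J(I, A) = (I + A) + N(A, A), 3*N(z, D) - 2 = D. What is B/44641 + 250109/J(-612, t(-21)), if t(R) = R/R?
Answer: -11147804069/27231010 ≈ -409.38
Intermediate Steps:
N(z, D) = ⅔ + D/3
t(R) = 1
J(I, A) = ⅔ + I + 4*A/3 (J(I, A) = (I + A) + (⅔ + A/3) = (A + I) + (⅔ + A/3) = ⅔ + I + 4*A/3)
B = 28380 (B = 473*60 = 28380)
B/44641 + 250109/J(-612, t(-21)) = 28380/44641 + 250109/(⅔ - 612 + (4/3)*1) = 28380*(1/44641) + 250109/(⅔ - 612 + 4/3) = 28380/44641 + 250109/(-610) = 28380/44641 + 250109*(-1/610) = 28380/44641 - 250109/610 = -11147804069/27231010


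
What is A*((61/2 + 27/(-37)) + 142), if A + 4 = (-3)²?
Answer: 63555/74 ≈ 858.85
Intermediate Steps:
A = 5 (A = -4 + (-3)² = -4 + 9 = 5)
A*((61/2 + 27/(-37)) + 142) = 5*((61/2 + 27/(-37)) + 142) = 5*((61*(½) + 27*(-1/37)) + 142) = 5*((61/2 - 27/37) + 142) = 5*(2203/74 + 142) = 5*(12711/74) = 63555/74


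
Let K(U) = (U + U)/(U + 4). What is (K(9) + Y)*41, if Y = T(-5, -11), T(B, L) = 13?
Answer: 7667/13 ≈ 589.77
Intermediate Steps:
K(U) = 2*U/(4 + U) (K(U) = (2*U)/(4 + U) = 2*U/(4 + U))
Y = 13
(K(9) + Y)*41 = (2*9/(4 + 9) + 13)*41 = (2*9/13 + 13)*41 = (2*9*(1/13) + 13)*41 = (18/13 + 13)*41 = (187/13)*41 = 7667/13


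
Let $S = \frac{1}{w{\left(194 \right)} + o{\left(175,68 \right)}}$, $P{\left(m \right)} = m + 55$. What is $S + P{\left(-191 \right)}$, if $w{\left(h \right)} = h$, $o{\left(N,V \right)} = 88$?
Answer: $- \frac{38351}{282} \approx -136.0$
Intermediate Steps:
$P{\left(m \right)} = 55 + m$
$S = \frac{1}{282}$ ($S = \frac{1}{194 + 88} = \frac{1}{282} \approx 0.0035461$)
$S + P{\left(-191 \right)} = \frac{1}{282} + \left(55 - 191\right) = \frac{1}{282} - 136 = - \frac{38351}{282}$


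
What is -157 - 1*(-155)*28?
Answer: 4183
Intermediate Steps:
-157 - 1*(-155)*28 = -157 + 155*28 = -157 + 4340 = 4183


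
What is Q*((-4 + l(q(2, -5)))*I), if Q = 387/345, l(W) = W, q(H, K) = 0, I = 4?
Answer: -2064/115 ≈ -17.948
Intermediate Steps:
Q = 129/115 (Q = 387*(1/345) = 129/115 ≈ 1.1217)
Q*((-4 + l(q(2, -5)))*I) = 129*((-4 + 0)*4)/115 = 129*(-4*4)/115 = (129/115)*(-16) = -2064/115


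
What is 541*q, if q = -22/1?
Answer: -11902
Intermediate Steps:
q = -22 (q = -22*1 = -22)
541*q = 541*(-22) = -11902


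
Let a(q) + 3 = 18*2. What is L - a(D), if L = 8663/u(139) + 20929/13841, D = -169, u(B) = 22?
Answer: 110316455/304502 ≈ 362.28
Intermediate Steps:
a(q) = 33 (a(q) = -3 + 18*2 = -3 + 36 = 33)
L = 120365021/304502 (L = 8663/22 + 20929/13841 = 120365021/304502 ≈ 395.28)
L - a(D) = 120365021/304502 - 1*33 = 120365021/304502 - 33 = 110316455/304502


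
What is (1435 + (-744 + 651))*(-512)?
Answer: -687104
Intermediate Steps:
(1435 + (-744 + 651))*(-512) = (1435 - 93)*(-512) = 1342*(-512) = -687104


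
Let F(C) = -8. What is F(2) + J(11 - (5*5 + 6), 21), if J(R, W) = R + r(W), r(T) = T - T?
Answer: -28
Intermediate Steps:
r(T) = 0
J(R, W) = R (J(R, W) = R + 0 = R)
F(2) + J(11 - (5*5 + 6), 21) = -8 + (11 - (5*5 + 6)) = -8 + (11 - (25 + 6)) = -8 + (11 - 1*31) = -8 + (11 - 31) = -8 - 20 = -28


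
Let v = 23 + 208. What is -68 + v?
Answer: 163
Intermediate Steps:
v = 231
-68 + v = -68 + 231 = 163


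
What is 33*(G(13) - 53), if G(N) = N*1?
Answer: -1320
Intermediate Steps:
G(N) = N
33*(G(13) - 53) = 33*(13 - 53) = 33*(-40) = -1320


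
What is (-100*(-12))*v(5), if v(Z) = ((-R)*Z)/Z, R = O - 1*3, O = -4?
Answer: 8400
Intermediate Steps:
R = -7 (R = -4 - 1*3 = -4 - 3 = -7)
v(Z) = 7 (v(Z) = ((-1*(-7))*Z)/Z = (7*Z)/Z = 7)
(-100*(-12))*v(5) = -100*(-12)*7 = 1200*7 = 8400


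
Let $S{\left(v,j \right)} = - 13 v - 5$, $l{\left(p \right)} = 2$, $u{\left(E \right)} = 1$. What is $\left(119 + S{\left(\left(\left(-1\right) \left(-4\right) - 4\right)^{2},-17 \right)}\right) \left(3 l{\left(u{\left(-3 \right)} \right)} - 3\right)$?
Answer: $342$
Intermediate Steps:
$S{\left(v,j \right)} = -5 - 13 v$
$\left(119 + S{\left(\left(\left(-1\right) \left(-4\right) - 4\right)^{2},-17 \right)}\right) \left(3 l{\left(u{\left(-3 \right)} \right)} - 3\right) = \left(119 - \left(5 + 13 \left(\left(-1\right) \left(-4\right) - 4\right)^{2}\right)\right) \left(3 \cdot 2 - 3\right) = \left(119 - \left(5 + 13 \left(4 - 4\right)^{2}\right)\right) \left(6 - 3\right) = \left(119 - \left(5 + 13 \cdot 0^{2}\right)\right) 3 = \left(119 - 5\right) 3 = 114 \cdot 3 = 342$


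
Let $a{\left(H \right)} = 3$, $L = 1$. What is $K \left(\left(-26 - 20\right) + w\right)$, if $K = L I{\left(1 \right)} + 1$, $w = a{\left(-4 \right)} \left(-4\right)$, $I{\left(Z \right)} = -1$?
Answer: $0$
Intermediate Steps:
$w = -12$ ($w = 3 \left(-4\right) = -12$)
$K = 0$ ($K = 1 \left(-1\right) + 1 = -1 + 1 = 0$)
$K \left(\left(-26 - 20\right) + w\right) = 0 \left(\left(-26 - 20\right) - 12\right) = 0 \left(-46 - 12\right) = 0 \left(-58\right) = 0$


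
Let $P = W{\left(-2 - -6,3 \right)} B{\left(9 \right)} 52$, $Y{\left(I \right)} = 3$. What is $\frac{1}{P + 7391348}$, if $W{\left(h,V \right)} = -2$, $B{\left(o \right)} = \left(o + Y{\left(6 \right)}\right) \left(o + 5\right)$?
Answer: $\frac{1}{7373876} \approx 1.3561 \cdot 10^{-7}$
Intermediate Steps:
$B{\left(o \right)} = \left(3 + o\right) \left(5 + o\right)$ ($B{\left(o \right)} = \left(o + 3\right) \left(o + 5\right) = \left(3 + o\right) \left(5 + o\right)$)
$P = -17472$ ($P = - 2 \left(15 + 9^{2} + 8 \cdot 9\right) 52 = - 2 \left(15 + 81 + 72\right) 52 = \left(-2\right) 168 \cdot 52 = \left(-336\right) 52 = -17472$)
$\frac{1}{P + 7391348} = \frac{1}{-17472 + 7391348} = \frac{1}{7373876}$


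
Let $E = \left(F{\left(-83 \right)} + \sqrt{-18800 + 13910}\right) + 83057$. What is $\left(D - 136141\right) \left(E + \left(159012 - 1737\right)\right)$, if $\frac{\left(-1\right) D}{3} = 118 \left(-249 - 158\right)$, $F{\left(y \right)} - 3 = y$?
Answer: $1906880124 + 7937 i \sqrt{4890} \approx 1.9069 \cdot 10^{9} + 5.5502 \cdot 10^{5} i$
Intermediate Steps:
$F{\left(y \right)} = 3 + y$
$E = 82977 + i \sqrt{4890}$ ($E = \left(\left(3 - 83\right) + \sqrt{-18800 + 13910}\right) + 83057 = \left(-80 + \sqrt{-4890}\right) + 83057 = \left(-80 + i \sqrt{4890}\right) + 83057 = 82977 + i \sqrt{4890} \approx 82977.0 + 69.929 i$)
$D = 144078$ ($D = - 3 \cdot 118 \left(-249 - 158\right) = - 3 \cdot 118 \left(-407\right) = \left(-3\right) \left(-48026\right) = 144078$)
$\left(D - 136141\right) \left(E + \left(159012 - 1737\right)\right) = \left(144078 - 136141\right) \left(\left(82977 + i \sqrt{4890}\right) + \left(159012 - 1737\right)\right) = 7937 \left(\left(82977 + i \sqrt{4890}\right) + 157275\right) = 7937 \left(240252 + i \sqrt{4890}\right) = 1906880124 + 7937 i \sqrt{4890}$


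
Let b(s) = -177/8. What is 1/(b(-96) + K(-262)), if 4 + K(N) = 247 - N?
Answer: 8/3863 ≈ 0.0020709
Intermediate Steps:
b(s) = -177/8 (b(s) = -177*⅛ = -177/8)
K(N) = 243 - N (K(N) = -4 + (247 - N) = 243 - N)
1/(b(-96) + K(-262)) = 1/(-177/8 + (243 - 1*(-262))) = 1/(-177/8 + (243 + 262)) = 1/(-177/8 + 505) = 1/(3863/8) = 8/3863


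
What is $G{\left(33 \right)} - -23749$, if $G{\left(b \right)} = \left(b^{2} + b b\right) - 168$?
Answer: $25759$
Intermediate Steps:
$G{\left(b \right)} = -168 + 2 b^{2}$ ($G{\left(b \right)} = \left(b^{2} + b^{2}\right) - 168 = 2 b^{2} - 168 = -168 + 2 b^{2}$)
$G{\left(33 \right)} - -23749 = \left(-168 + 2 \cdot 33^{2}\right) - -23749 = \left(-168 + 2 \cdot 1089\right) + 23749 = \left(-168 + 2178\right) + 23749 = 2010 + 23749 = 25759$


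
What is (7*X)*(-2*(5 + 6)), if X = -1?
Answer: 154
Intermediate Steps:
(7*X)*(-2*(5 + 6)) = (7*(-1))*(-2*(5 + 6)) = -(-14)*11 = -7*(-22) = 154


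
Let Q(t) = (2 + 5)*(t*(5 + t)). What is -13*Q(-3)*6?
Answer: 3276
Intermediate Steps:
Q(t) = 7*t*(5 + t) (Q(t) = 7*(t*(5 + t)) = 7*t*(5 + t))
-13*Q(-3)*6 = -91*(-3)*(5 - 3)*6 = -91*(-3)*2*6 = -13*(-42)*6 = 546*6 = 3276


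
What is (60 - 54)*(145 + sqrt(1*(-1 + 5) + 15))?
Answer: 870 + 6*sqrt(19) ≈ 896.15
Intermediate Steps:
(60 - 54)*(145 + sqrt(1*(-1 + 5) + 15)) = 6*(145 + sqrt(1*4 + 15)) = 6*(145 + sqrt(4 + 15)) = 6*(145 + sqrt(19)) = 870 + 6*sqrt(19)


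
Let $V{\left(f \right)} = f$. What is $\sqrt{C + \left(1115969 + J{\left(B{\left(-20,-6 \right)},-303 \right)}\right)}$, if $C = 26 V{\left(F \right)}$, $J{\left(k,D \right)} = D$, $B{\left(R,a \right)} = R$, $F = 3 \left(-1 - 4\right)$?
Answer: $2 \sqrt{278819} \approx 1056.1$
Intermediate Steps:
$F = -15$ ($F = 3 \left(-5\right) = -15$)
$C = -390$ ($C = 26 \left(-15\right) = -390$)
$\sqrt{C + \left(1115969 + J{\left(B{\left(-20,-6 \right)},-303 \right)}\right)} = \sqrt{-390 + \left(1115969 - 303\right)} = \sqrt{-390 + 1115666} = \sqrt{1115276} = 2 \sqrt{278819}$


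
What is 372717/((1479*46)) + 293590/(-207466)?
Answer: 329609213/81119206 ≈ 4.0633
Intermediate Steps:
372717/((1479*46)) + 293590/(-207466) = 372717/68034 + 293590*(-1/207466) = 372717*(1/68034) - 146795/103733 = 124239/22678 - 146795/103733 = 329609213/81119206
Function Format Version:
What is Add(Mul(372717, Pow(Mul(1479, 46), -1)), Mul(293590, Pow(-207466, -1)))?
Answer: Rational(329609213, 81119206) ≈ 4.0633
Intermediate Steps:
Add(Mul(372717, Pow(Mul(1479, 46), -1)), Mul(293590, Pow(-207466, -1))) = Add(Mul(372717, Pow(68034, -1)), Mul(293590, Rational(-1, 207466))) = Add(Mul(372717, Rational(1, 68034)), Rational(-146795, 103733)) = Add(Rational(124239, 22678), Rational(-146795, 103733)) = Rational(329609213, 81119206)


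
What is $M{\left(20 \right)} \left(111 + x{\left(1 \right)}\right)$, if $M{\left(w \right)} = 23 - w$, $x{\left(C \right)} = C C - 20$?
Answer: $276$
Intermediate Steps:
$x{\left(C \right)} = -20 + C^{2}$ ($x{\left(C \right)} = C^{2} - 20 = -20 + C^{2}$)
$M{\left(20 \right)} \left(111 + x{\left(1 \right)}\right) = \left(23 - 20\right) \left(111 - \left(20 - 1^{2}\right)\right) = \left(23 - 20\right) \left(111 + \left(-20 + 1\right)\right) = 3 \left(111 - 19\right) = 3 \cdot 92 = 276$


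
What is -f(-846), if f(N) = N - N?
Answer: 0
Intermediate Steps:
f(N) = 0
-f(-846) = -1*0 = 0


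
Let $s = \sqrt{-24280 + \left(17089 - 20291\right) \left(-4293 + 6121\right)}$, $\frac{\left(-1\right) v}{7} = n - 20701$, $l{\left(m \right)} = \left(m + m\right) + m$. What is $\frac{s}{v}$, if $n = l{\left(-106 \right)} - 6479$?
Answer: $\frac{2 i \sqrt{367346}}{96243} \approx 0.012595 i$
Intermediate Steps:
$l{\left(m \right)} = 3 m$ ($l{\left(m \right)} = 2 m + m = 3 m$)
$n = -6797$ ($n = 3 \left(-106\right) - 6479 = -318 - 6479 = -6797$)
$v = 192486$ ($v = - 7 \left(-6797 - 20701\right) = \left(-7\right) \left(-27498\right) = 192486$)
$s = 4 i \sqrt{367346}$ ($s = \sqrt{-24280 - 5853256} = \sqrt{-5877536} = 4 i \sqrt{367346} \approx 2424.4 i$)
$\frac{s}{v} = \frac{4 i \sqrt{367346}}{192486} = 4 i \sqrt{367346} \cdot \frac{1}{192486} = \frac{2 i \sqrt{367346}}{96243}$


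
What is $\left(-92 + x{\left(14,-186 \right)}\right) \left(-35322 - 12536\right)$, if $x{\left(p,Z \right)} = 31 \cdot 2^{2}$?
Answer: $-1531456$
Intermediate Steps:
$x{\left(p,Z \right)} = 124$ ($x{\left(p,Z \right)} = 31 \cdot 4 = 124$)
$\left(-92 + x{\left(14,-186 \right)}\right) \left(-35322 - 12536\right) = \left(-92 + 124\right) \left(-35322 - 12536\right) = 32 \left(-47858\right) = -1531456$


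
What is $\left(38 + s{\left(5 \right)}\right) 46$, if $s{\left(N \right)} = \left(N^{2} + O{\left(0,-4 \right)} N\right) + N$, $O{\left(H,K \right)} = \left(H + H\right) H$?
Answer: $3128$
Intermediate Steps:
$O{\left(H,K \right)} = 2 H^{2}$ ($O{\left(H,K \right)} = 2 H H = 2 H^{2}$)
$s{\left(N \right)} = N + N^{2}$ ($s{\left(N \right)} = \left(N^{2} + 2 \cdot 0^{2} N\right) + N = \left(N^{2} + 2 \cdot 0 N\right) + N = \left(N^{2} + 0 N\right) + N = \left(N^{2} + 0\right) + N = N^{2} + N = N + N^{2}$)
$\left(38 + s{\left(5 \right)}\right) 46 = \left(38 + 5 \left(1 + 5\right)\right) 46 = \left(38 + 5 \cdot 6\right) 46 = \left(38 + 30\right) 46 = 68 \cdot 46 = 3128$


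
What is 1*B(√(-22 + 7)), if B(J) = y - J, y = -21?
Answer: -21 - I*√15 ≈ -21.0 - 3.873*I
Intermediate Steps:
B(J) = -21 - J
1*B(√(-22 + 7)) = 1*(-21 - √(-22 + 7)) = 1*(-21 - √(-15)) = 1*(-21 - I*√15) = -21 - I*√15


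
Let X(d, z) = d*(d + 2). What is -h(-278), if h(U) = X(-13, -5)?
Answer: -143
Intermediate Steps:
X(d, z) = d*(2 + d)
h(U) = 143 (h(U) = -13*(2 - 13) = -13*(-11) = 143)
-h(-278) = -1*143 = -143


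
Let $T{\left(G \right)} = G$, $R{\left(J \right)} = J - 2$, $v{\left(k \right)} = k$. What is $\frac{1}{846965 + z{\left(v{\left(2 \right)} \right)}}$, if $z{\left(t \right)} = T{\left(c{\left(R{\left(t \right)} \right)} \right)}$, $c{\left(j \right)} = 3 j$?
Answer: $\frac{1}{846965} \approx 1.1807 \cdot 10^{-6}$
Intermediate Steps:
$R{\left(J \right)} = -2 + J$ ($R{\left(J \right)} = J - 2 = -2 + J$)
$z{\left(t \right)} = -6 + 3 t$ ($z{\left(t \right)} = 3 \left(-2 + t\right) = -6 + 3 t$)
$\frac{1}{846965 + z{\left(v{\left(2 \right)} \right)}} = \frac{1}{846965 + \left(-6 + 3 \cdot 2\right)} = \frac{1}{846965 + \left(-6 + 6\right)} = \frac{1}{846965 + 0} = \frac{1}{846965}$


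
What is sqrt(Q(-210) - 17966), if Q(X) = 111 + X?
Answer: I*sqrt(18065) ≈ 134.41*I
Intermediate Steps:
sqrt(Q(-210) - 17966) = sqrt((111 - 210) - 17966) = sqrt(-99 - 17966) = sqrt(-18065) = I*sqrt(18065)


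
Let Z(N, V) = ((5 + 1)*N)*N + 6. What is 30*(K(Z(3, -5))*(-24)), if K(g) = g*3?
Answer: -129600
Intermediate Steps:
Z(N, V) = 6 + 6*N**2 (Z(N, V) = (6*N)*N + 6 = 6*N**2 + 6 = 6 + 6*N**2)
K(g) = 3*g
30*(K(Z(3, -5))*(-24)) = 30*((3*(6 + 6*3**2))*(-24)) = 30*((3*(6 + 6*9))*(-24)) = 30*((3*(6 + 54))*(-24)) = 30*((3*60)*(-24)) = 30*(180*(-24)) = 30*(-4320) = -129600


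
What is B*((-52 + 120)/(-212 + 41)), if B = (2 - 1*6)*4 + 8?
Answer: 544/171 ≈ 3.1813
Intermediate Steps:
B = -8 (B = (2 - 6)*4 + 8 = -4*4 + 8 = -16 + 8 = -8)
B*((-52 + 120)/(-212 + 41)) = -8*(-52 + 120)/(-212 + 41) = -544/(-171) = -544*(-1)/171 = -8*(-68/171) = 544/171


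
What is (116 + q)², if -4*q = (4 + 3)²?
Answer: 172225/16 ≈ 10764.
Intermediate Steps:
q = -49/4 (q = -(4 + 3)²/4 = -¼*7² = -¼*49 = -49/4 ≈ -12.250)
(116 + q)² = (116 - 49/4)² = (415/4)² = 172225/16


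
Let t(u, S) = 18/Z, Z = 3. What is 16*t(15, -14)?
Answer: 96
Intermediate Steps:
t(u, S) = 6 (t(u, S) = 18/3 = 18*(1/3) = 6)
16*t(15, -14) = 16*6 = 96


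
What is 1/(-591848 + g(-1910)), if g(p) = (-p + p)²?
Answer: -1/591848 ≈ -1.6896e-6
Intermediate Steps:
g(p) = 0 (g(p) = 0² = 0)
1/(-591848 + g(-1910)) = 1/(-591848 + 0) = 1/(-591848) = -1/591848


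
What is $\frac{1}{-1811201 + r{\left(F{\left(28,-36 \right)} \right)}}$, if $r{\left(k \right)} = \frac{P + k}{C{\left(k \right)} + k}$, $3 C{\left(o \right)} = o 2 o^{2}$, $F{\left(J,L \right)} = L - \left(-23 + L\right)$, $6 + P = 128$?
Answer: $- \frac{24403}{44198737568} \approx -5.5212 \cdot 10^{-7}$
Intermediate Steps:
$P = 122$ ($P = -6 + 128 = 122$)
$F{\left(J,L \right)} = 23$
$C{\left(o \right)} = \frac{2 o^{3}}{3}$ ($C{\left(o \right)} = \frac{o 2 o^{2}}{3} = \frac{2 o o^{2}}{3} = \frac{2 o^{3}}{3}$)
$r{\left(k \right)} = \frac{122 + k}{k + \frac{2 k^{3}}{3}}$ ($r{\left(k \right)} = \frac{122 + k}{\frac{2 k^{3}}{3} + k} = \frac{122 + k}{k + \frac{2 k^{3}}{3}}$)
$\frac{1}{-1811201 + r{\left(F{\left(28,-36 \right)} \right)}} = \frac{1}{-1811201 + \frac{3 \left(122 + 23\right)}{23 \left(3 + 2 \cdot 23^{2}\right)}} = \frac{1}{-1811201 + 3 \cdot \frac{1}{23} \frac{1}{3 + 2 \cdot 529} \cdot 145} = \frac{1}{-1811201 + 3 \cdot \frac{1}{23} \frac{1}{3 + 1058} \cdot 145} = \frac{1}{-1811201 + 3 \cdot \frac{1}{23} \cdot \frac{1}{1061} \cdot 145} = \frac{1}{-1811201 + \frac{435}{24403}} = \frac{1}{- \frac{44198737568}{24403}} = - \frac{24403}{44198737568}$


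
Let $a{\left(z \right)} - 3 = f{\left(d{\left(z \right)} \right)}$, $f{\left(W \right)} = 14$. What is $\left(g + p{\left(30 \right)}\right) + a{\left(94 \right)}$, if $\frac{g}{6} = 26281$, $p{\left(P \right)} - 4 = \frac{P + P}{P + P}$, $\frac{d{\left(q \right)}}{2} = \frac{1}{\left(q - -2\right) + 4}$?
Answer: $157708$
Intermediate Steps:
$d{\left(q \right)} = \frac{2}{6 + q}$ ($d{\left(q \right)} = \frac{2}{\left(q - -2\right) + 4} = \frac{2}{\left(q + 2\right) + 4} = \frac{2}{\left(2 + q\right) + 4} = \frac{2}{6 + q}$)
$a{\left(z \right)} = 17$ ($a{\left(z \right)} = 3 + 14 = 17$)
$p{\left(P \right)} = 5$ ($p{\left(P \right)} = 4 + \frac{P + P}{P + P} = 4 + \frac{2 P}{2 P} = 4 + 2 P \frac{1}{2 P} = 4 + 1 = 5$)
$g = 157686$ ($g = 6 \cdot 26281 = 157686$)
$\left(g + p{\left(30 \right)}\right) + a{\left(94 \right)} = \left(157686 + 5\right) + 17 = 157691 + 17 = 157708$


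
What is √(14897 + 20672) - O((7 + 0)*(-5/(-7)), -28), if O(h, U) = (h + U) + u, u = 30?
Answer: -7 + √35569 ≈ 181.60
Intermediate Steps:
O(h, U) = 30 + U + h (O(h, U) = (h + U) + 30 = (U + h) + 30 = 30 + U + h)
√(14897 + 20672) - O((7 + 0)*(-5/(-7)), -28) = √(14897 + 20672) - (30 - 28 + (7 + 0)*(-5/(-7))) = √35569 - (30 - 28 + 7*(-5*(-⅐))) = √35569 - (30 - 28 + 7*(5/7)) = √35569 - (30 - 28 + 5) = √35569 - 1*7 = √35569 - 7 = -7 + √35569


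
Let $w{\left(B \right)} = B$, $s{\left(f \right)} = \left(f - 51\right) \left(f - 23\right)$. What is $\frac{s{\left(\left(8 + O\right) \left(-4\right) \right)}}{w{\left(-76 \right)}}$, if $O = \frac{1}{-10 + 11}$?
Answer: $- \frac{5133}{76} \approx -67.539$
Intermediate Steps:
$O = 1$ ($O = 1^{-1} = 1$)
$s{\left(f \right)} = \left(-51 + f\right) \left(-23 + f\right)$
$\frac{s{\left(\left(8 + O\right) \left(-4\right) \right)}}{w{\left(-76 \right)}} = \frac{1173 + \left(\left(8 + 1\right) \left(-4\right)\right)^{2} - 74 \left(8 + 1\right) \left(-4\right)}{-76} = \left(1173 + \left(9 \left(-4\right)\right)^{2} - 74 \cdot 9 \left(-4\right)\right) \left(- \frac{1}{76}\right) = \left(1173 + \left(-36\right)^{2} - -2664\right) \left(- \frac{1}{76}\right) = \left(1173 + 1296 + 2664\right) \left(- \frac{1}{76}\right) = 5133 \left(- \frac{1}{76}\right) = - \frac{5133}{76}$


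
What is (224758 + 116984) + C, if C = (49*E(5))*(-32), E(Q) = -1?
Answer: 343310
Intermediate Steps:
C = 1568 (C = (49*(-1))*(-32) = -49*(-32) = 1568)
(224758 + 116984) + C = (224758 + 116984) + 1568 = 341742 + 1568 = 343310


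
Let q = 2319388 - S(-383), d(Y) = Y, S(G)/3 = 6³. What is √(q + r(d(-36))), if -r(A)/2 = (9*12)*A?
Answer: 2*√581629 ≈ 1525.3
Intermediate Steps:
S(G) = 648 (S(G) = 3*6³ = 3*216 = 648)
r(A) = -216*A (r(A) = -2*9*12*A = -216*A)
q = 2318740 (q = 2319388 - 1*648 = 2319388 - 648 = 2318740)
√(q + r(d(-36))) = √(2318740 - 216*(-36)) = √(2318740 + 7776) = √2326516 = 2*√581629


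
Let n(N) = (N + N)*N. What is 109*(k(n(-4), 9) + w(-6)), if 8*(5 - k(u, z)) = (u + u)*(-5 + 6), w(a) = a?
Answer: -981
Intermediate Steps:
n(N) = 2*N² (n(N) = (2*N)*N = 2*N²)
k(u, z) = 5 - u/4 (k(u, z) = 5 - (u + u)*(-5 + 6)/8 = 5 - 2*u/8 = 5 - u/4)
109*(k(n(-4), 9) + w(-6)) = 109*((5 - (-4)²/2) - 6) = 109*((5 - 16/2) - 6) = 109*((5 - ¼*32) - 6) = 109*((5 - 8) - 6) = 109*(-3 - 6) = 109*(-9) = -981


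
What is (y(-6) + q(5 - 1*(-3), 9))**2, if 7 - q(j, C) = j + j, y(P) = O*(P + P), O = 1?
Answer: 441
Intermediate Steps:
y(P) = 2*P (y(P) = 1*(P + P) = 1*(2*P) = 2*P)
q(j, C) = 7 - 2*j (q(j, C) = 7 - (j + j) = 7 - 2*j)
(y(-6) + q(5 - 1*(-3), 9))**2 = (2*(-6) + (7 - 2*(5 - 1*(-3))))**2 = (-12 + (7 - 2*(5 + 3)))**2 = (-12 + (7 - 2*8))**2 = (-12 + (7 - 16))**2 = (-12 - 9)**2 = (-21)**2 = 441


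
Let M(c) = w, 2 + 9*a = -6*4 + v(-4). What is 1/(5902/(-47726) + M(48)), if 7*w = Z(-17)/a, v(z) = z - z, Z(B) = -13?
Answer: 47726/24779 ≈ 1.9261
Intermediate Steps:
v(z) = 0
a = -26/9 (a = -2/9 + (-6*4 + 0)/9 = -2/9 + (-24 + 0)/9 = -2/9 + (⅑)*(-24) = -2/9 - 8/3 = -26/9 ≈ -2.8889)
w = 9/14 (w = (-13/(-26/9))/7 = (-13*(-9/26))/7 = (⅐)*(9/2) = 9/14 ≈ 0.64286)
M(c) = 9/14
1/(5902/(-47726) + M(48)) = 1/(5902/(-47726) + 9/14) = 1/(5902*(-1/47726) + 9/14) = 1/(-2951/23863 + 9/14) = 1/(24779/47726) = 47726/24779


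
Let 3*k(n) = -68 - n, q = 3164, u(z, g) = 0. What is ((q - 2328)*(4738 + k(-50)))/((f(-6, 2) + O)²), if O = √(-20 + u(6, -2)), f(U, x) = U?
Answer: 988988/(3 - I*√5)² ≈ 20183.0 + 67697.0*I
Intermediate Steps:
k(n) = -68/3 - n/3 (k(n) = (-68 - n)/3 = -68/3 - n/3)
O = 2*I*√5 (O = √(-20 + 0) = √(-20) = 2*I*√5 ≈ 4.4721*I)
((q - 2328)*(4738 + k(-50)))/((f(-6, 2) + O)²) = ((3164 - 2328)*(4738 + (-68/3 - ⅓*(-50))))/((-6 + 2*I*√5)²) = (836*(4738 + (-68/3 + 50/3)))/(-6 + 2*I*√5)² = (836*(4738 - 6))/(-6 + 2*I*√5)² = (836*4732)/(-6 + 2*I*√5)² = 3955952/(-6 + 2*I*√5)²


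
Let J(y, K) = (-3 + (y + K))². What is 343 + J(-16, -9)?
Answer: 1127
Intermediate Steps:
J(y, K) = (-3 + K + y)² (J(y, K) = (-3 + (K + y))² = (-3 + K + y)²)
343 + J(-16, -9) = 343 + (-3 - 9 - 16)² = 343 + (-28)² = 343 + 784 = 1127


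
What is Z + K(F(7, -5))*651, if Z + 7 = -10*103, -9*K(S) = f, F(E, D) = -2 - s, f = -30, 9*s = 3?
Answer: 1133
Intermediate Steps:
s = 1/3 (s = (1/9)*3 = 1/3 ≈ 0.33333)
F(E, D) = -7/3 (F(E, D) = -2 - 1*1/3 = -2 - 1/3 = -7/3)
K(S) = 10/3 (K(S) = -1/9*(-30) = 10/3)
Z = -1037 (Z = -7 - 10*103 = -7 - 1030 = -1037)
Z + K(F(7, -5))*651 = -1037 + (10/3)*651 = -1037 + 2170 = 1133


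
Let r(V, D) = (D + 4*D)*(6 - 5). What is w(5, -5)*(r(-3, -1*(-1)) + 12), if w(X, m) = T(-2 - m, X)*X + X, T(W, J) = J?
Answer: 510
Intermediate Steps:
w(X, m) = X + X² (w(X, m) = X*X + X = X² + X = X + X²)
r(V, D) = 5*D (r(V, D) = (5*D)*1 = 5*D)
w(5, -5)*(r(-3, -1*(-1)) + 12) = (5*(1 + 5))*(5*(-1*(-1)) + 12) = (5*6)*(5*1 + 12) = 30*(5 + 12) = 30*17 = 510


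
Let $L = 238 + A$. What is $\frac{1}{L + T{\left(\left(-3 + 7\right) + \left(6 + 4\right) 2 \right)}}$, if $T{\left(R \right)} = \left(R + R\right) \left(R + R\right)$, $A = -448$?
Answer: $\frac{1}{2094} \approx 0.00047755$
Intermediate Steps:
$T{\left(R \right)} = 4 R^{2}$ ($T{\left(R \right)} = 2 R 2 R = 4 R^{2}$)
$L = -210$ ($L = 238 - 448 = -210$)
$\frac{1}{L + T{\left(\left(-3 + 7\right) + \left(6 + 4\right) 2 \right)}} = \frac{1}{-210 + 4 \left(\left(-3 + 7\right) + \left(6 + 4\right) 2\right)^{2}} = \frac{1}{-210 + 4 \left(4 + 10 \cdot 2\right)^{2}} = \frac{1}{-210 + 4 \left(4 + 20\right)^{2}} = \frac{1}{-210 + 4 \cdot 24^{2}} = \frac{1}{-210 + 4 \cdot 576} = \frac{1}{-210 + 2304} = \frac{1}{2094}$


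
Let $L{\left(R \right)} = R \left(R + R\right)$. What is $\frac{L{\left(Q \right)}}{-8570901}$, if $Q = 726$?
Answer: $- \frac{351384}{2856967} \approx -0.12299$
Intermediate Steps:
$L{\left(R \right)} = 2 R^{2}$ ($L{\left(R \right)} = R 2 R = 2 R^{2}$)
$\frac{L{\left(Q \right)}}{-8570901} = \frac{2 \cdot 726^{2}}{-8570901} = 2 \cdot 527076 \left(- \frac{1}{8570901}\right) = 1054152 \left(- \frac{1}{8570901}\right) = - \frac{351384}{2856967}$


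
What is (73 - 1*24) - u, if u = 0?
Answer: 49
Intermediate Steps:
(73 - 1*24) - u = (73 - 1*24) - 1*0 = (73 - 24) + 0 = 49 + 0 = 49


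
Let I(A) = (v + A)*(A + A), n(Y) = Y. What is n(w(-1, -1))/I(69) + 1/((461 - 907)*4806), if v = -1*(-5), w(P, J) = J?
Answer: -89737/912049038 ≈ -9.8391e-5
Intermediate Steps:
v = 5
I(A) = 2*A*(5 + A) (I(A) = (5 + A)*(A + A) = (5 + A)*(2*A) = 2*A*(5 + A))
n(w(-1, -1))/I(69) + 1/((461 - 907)*4806) = -1/(2*69*(5 + 69)) + 1/((461 - 907)*4806) = -1/(2*69*74) + (1/4806)/(-446) = -1/10212 - 1/446*1/4806 = -1*1/10212 - 1/2143476 = -1/10212 - 1/2143476 = -89737/912049038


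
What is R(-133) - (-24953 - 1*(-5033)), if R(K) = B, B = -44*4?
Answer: 19744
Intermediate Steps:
B = -176
R(K) = -176
R(-133) - (-24953 - 1*(-5033)) = -176 - (-24953 - 1*(-5033)) = -176 - (-24953 + 5033) = -176 - 1*(-19920) = -176 + 19920 = 19744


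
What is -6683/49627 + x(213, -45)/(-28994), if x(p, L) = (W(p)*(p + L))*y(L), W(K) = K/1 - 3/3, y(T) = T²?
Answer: -255672293693/102777517 ≈ -2487.6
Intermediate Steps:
W(K) = -1 + K (W(K) = K*1 - 3*⅓ = K - 1 = -1 + K)
x(p, L) = L²*(-1 + p)*(L + p) (x(p, L) = ((-1 + p)*(p + L))*L² = ((-1 + p)*(L + p))*L² = L²*(-1 + p)*(L + p))
-6683/49627 + x(213, -45)/(-28994) = -6683/49627 + ((-45)²*(-1 + 213)*(-45 + 213))/(-28994) = -6683*1/49627 + (2025*212*168)*(-1/28994) = -6683/49627 + 72122400*(-1/28994) = -6683/49627 - 5151600/2071 = -255672293693/102777517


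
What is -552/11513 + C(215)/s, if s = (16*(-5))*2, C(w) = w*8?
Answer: -497267/46052 ≈ -10.798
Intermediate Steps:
C(w) = 8*w
s = -160 (s = -80*2 = -160)
-552/11513 + C(215)/s = -552/11513 + (8*215)/(-160) = -552*1/11513 + 1720*(-1/160) = -552/11513 - 43/4 = -497267/46052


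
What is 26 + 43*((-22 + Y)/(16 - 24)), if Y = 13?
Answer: 595/8 ≈ 74.375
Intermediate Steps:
26 + 43*((-22 + Y)/(16 - 24)) = 26 + 43*((-22 + 13)/(16 - 24)) = 26 + 43*(-9/(-8)) = 26 + 43*(-9*(-1/8)) = 26 + 43*(9/8) = 26 + 387/8 = 595/8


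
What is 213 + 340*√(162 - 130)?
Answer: 213 + 1360*√2 ≈ 2136.3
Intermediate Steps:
213 + 340*√(162 - 130) = 213 + 340*√32 = 213 + 340*(4*√2) = 213 + 1360*√2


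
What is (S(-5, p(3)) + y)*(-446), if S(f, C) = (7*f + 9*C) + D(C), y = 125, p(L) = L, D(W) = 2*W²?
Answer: -60210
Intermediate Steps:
S(f, C) = 2*C² + 7*f + 9*C (S(f, C) = (7*f + 9*C) + 2*C² = 2*C² + 7*f + 9*C)
(S(-5, p(3)) + y)*(-446) = ((2*3² + 7*(-5) + 9*3) + 125)*(-446) = ((2*9 - 35 + 27) + 125)*(-446) = ((18 - 35 + 27) + 125)*(-446) = (10 + 125)*(-446) = 135*(-446) = -60210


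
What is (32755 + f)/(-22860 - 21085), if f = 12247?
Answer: -45002/43945 ≈ -1.0241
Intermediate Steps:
(32755 + f)/(-22860 - 21085) = (32755 + 12247)/(-22860 - 21085) = 45002/(-43945) = 45002*(-1/43945) = -45002/43945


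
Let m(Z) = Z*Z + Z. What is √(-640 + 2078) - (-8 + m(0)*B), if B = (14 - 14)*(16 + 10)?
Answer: 8 + √1438 ≈ 45.921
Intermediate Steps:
m(Z) = Z + Z² (m(Z) = Z² + Z = Z + Z²)
B = 0 (B = 0*26 = 0)
√(-640 + 2078) - (-8 + m(0)*B) = √(-640 + 2078) - (-8 + (0*(1 + 0))*0) = √1438 - (-8 + (0*1)*0) = √1438 - (-8 + 0*0) = √1438 - (-8 + 0) = √1438 - 1*(-8) = √1438 + 8 = 8 + √1438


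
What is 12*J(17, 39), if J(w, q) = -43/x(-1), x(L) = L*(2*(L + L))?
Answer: -129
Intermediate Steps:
x(L) = 4*L² (x(L) = L*(2*(2*L)) = L*(4*L) = 4*L²)
J(w, q) = -43/4 (J(w, q) = -43/(4*(-1)²) = -43/(4*1) = -43/4)
12*J(17, 39) = 12*(-43/4) = -129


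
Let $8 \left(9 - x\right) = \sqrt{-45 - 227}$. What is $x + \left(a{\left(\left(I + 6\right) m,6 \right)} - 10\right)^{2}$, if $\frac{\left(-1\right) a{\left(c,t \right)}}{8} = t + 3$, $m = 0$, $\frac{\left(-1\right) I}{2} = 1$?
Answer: $6733 - \frac{i \sqrt{17}}{2} \approx 6733.0 - 2.0616 i$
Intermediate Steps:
$I = -2$ ($I = \left(-2\right) 1 = -2$)
$x = 9 - \frac{i \sqrt{17}}{2}$ ($x = 9 - \frac{\sqrt{-45 - 227}}{8} = 9 - \frac{\sqrt{-272}}{8} = 9 - \frac{4 i \sqrt{17}}{8} = 9 - \frac{i \sqrt{17}}{2} \approx 9.0 - 2.0616 i$)
$a{\left(c,t \right)} = -24 - 8 t$ ($a{\left(c,t \right)} = - 8 \left(t + 3\right) = - 8 \left(3 + t\right) = -24 - 8 t$)
$x + \left(a{\left(\left(I + 6\right) m,6 \right)} - 10\right)^{2} = \left(9 - \frac{i \sqrt{17}}{2}\right) + \left(\left(-24 - 48\right) - 10\right)^{2} = \left(9 - \frac{i \sqrt{17}}{2}\right) + \left(-72 - 10\right)^{2} = \left(9 - \frac{i \sqrt{17}}{2}\right) + \left(-82\right)^{2} = \left(9 - \frac{i \sqrt{17}}{2}\right) + 6724 = 6733 - \frac{i \sqrt{17}}{2}$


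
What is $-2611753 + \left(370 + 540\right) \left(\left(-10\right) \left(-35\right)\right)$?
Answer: $-2293253$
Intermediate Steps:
$-2611753 + \left(370 + 540\right) \left(\left(-10\right) \left(-35\right)\right) = -2611753 + 910 \cdot 350 = -2611753 + 318500 = -2293253$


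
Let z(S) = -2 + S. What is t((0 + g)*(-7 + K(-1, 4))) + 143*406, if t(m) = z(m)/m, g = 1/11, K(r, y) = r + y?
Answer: 116129/2 ≈ 58065.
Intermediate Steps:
g = 1/11 ≈ 0.090909
t(m) = (-2 + m)/m
t((0 + g)*(-7 + K(-1, 4))) + 143*406 = (-2 + (0 + 1/11)*(-7 + (-1 + 4)))/(((0 + 1/11)*(-7 + (-1 + 4)))) + 143*406 = (-2 + (-7 + 3)/11)/(((-7 + 3)/11)) + 58058 = (-2 + (1/11)*(-4))/(((1/11)*(-4))) + 58058 = (-2 - 4/11)/(-4/11) + 58058 = -11/4*(-26/11) + 58058 = 13/2 + 58058 = 116129/2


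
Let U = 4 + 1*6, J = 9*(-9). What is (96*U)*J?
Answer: -77760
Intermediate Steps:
J = -81
U = 10 (U = 4 + 6 = 10)
(96*U)*J = (96*10)*(-81) = 960*(-81) = -77760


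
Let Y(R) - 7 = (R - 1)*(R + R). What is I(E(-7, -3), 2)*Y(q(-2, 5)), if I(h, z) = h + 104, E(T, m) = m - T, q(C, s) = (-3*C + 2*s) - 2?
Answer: 40068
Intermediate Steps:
q(C, s) = -2 - 3*C + 2*s
Y(R) = 7 + 2*R*(-1 + R) (Y(R) = 7 + (R - 1)*(R + R) = 7 + (-1 + R)*(2*R) = 7 + 2*R*(-1 + R))
I(h, z) = 104 + h
I(E(-7, -3), 2)*Y(q(-2, 5)) = (104 + (-3 - 1*(-7)))*(7 - 2*(-2 - 3*(-2) + 2*5) + 2*(-2 - 3*(-2) + 2*5)²) = (104 + (-3 + 7))*(7 - 2*(-2 + 6 + 10) + 2*(-2 + 6 + 10)²) = (104 + 4)*(7 - 2*14 + 2*14²) = 108*(7 - 28 + 2*196) = 108*(7 - 28 + 392) = 108*371 = 40068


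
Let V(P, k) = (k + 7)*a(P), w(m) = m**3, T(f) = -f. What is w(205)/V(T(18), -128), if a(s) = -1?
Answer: 8615125/121 ≈ 71199.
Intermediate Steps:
V(P, k) = -7 - k (V(P, k) = (k + 7)*(-1) = (7 + k)*(-1) = -7 - k)
w(205)/V(T(18), -128) = 205**3/(-7 - 1*(-128)) = 8615125/(-7 + 128) = 8615125/121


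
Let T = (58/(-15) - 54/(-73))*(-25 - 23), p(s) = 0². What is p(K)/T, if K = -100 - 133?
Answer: 0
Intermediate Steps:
K = -233
p(s) = 0
T = 54784/365 (T = (58*(-1/15) - 54*(-1/73))*(-48) = (-58/15 + 54/73)*(-48) = -3424/1095*(-48) = 54784/365 ≈ 150.09)
p(K)/T = 0/(54784/365) = 0*(365/54784) = 0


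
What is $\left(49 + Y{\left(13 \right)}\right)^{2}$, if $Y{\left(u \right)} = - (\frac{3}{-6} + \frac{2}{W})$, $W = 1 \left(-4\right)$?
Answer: $2500$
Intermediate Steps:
$W = -4$
$Y{\left(u \right)} = 1$ ($Y{\left(u \right)} = - (\frac{3}{-6} + \frac{2}{-4}) = - (3 \left(- \frac{1}{6}\right) + 2 \left(- \frac{1}{4}\right)) = - (- \frac{1}{2} - \frac{1}{2}) = \left(-1\right) \left(-1\right) = 1$)
$\left(49 + Y{\left(13 \right)}\right)^{2} = \left(49 + 1\right)^{2} = 50^{2} = 2500$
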